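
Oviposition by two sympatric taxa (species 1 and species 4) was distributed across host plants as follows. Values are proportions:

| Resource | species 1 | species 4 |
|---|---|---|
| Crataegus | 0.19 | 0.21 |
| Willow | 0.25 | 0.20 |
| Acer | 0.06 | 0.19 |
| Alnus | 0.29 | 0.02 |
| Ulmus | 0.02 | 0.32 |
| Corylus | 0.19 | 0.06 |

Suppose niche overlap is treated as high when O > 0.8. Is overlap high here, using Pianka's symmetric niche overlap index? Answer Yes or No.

No

Σ p₁ᵢp₂ᵢ = 0.0399 + 0.0500 + 0.0114 + 0.0058 + 0.0064 + 0.0114 = 0.1249
Σp_1ᵢ² = 0.19² + 0.25² + 0.06² + 0.29² + 0.02² + 0.19² = 0.0361 + 0.0625 + 0.0036 + 0.0841 + 0.0004 + 0.0361 = 0.2228
Σp_2ᵢ² = 0.21² + 0.20² + 0.19² + 0.02² + 0.32² + 0.06² = 0.0441 + 0.0400 + 0.0361 + 0.0004 + 0.1024 + 0.0036 = 0.2266
O = 0.1249 / √(0.2228 × 0.2266) = 0.1249 / 0.22469 = 0.5559
O = 0.5559 < 0.8 → No.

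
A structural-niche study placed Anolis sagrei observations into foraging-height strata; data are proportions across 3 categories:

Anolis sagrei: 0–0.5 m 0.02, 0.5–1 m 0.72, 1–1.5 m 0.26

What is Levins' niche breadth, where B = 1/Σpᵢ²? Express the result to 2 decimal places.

Σpᵢ² = 0.02² + 0.72² + 0.26² = 0.0004 + 0.5184 + 0.0676 = 0.5864
B = 1 / 0.5864 = 1.7053

1.71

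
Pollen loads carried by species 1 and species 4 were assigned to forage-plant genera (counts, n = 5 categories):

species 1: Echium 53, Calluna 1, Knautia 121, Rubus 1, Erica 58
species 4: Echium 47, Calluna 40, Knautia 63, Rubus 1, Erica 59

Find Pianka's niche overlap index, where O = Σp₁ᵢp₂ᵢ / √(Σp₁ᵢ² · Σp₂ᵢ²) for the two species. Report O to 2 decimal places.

0.89

Proportions for species 1 (n=234): 53/234=0.2265, 1/234=0.0043, 121/234=0.5171, 1/234=0.0043, 58/234=0.2479
Proportions for species 4 (n=210): 47/210=0.2238, 40/210=0.1905, 63/210=0.3000, 1/210=0.0048, 59/210=0.2810
Σ p₁ᵢp₂ᵢ = 0.050691 + 0.000819 + 0.155130 + 0.000021 + 0.069660 = 0.276321
Σp_1ᵢ² = 0.2265² + 0.0043² + 0.5171² + 0.0043² + 0.2479² = 0.051302 + 0.000018 + 0.267392 + 0.000018 + 0.061454 = 0.380184
Σp_2ᵢ² = 0.2238² + 0.1905² + 0.3000² + 0.0048² + 0.2810² = 0.050086 + 0.036290 + 0.090000 + 0.000023 + 0.078961 = 0.255360
O = 0.276321 / √(0.380184 × 0.255360) = 0.276321 / 0.3115827 = 0.8868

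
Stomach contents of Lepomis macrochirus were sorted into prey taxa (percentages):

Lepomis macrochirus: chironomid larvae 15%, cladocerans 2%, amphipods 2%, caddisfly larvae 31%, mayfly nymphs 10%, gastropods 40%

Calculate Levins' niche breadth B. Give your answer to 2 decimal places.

Convert percentages to proportions (divide by 100).
Σpᵢ² = 0.15² + 0.02² + 0.02² + 0.31² + 0.10² + 0.40² = 0.0225 + 0.0004 + 0.0004 + 0.0961 + 0.0100 + 0.1600 = 0.2894
B = 1 / 0.2894 = 3.4554

3.46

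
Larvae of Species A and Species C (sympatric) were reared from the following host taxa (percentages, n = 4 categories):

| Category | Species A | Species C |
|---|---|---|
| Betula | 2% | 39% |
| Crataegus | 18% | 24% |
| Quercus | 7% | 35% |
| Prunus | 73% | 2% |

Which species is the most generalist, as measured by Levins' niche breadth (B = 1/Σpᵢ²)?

Species C

Convert percentages to proportions (divide by 100).
Σp_Aᵢ² = 0.02² + 0.18² + 0.07² + 0.73² = 0.0004 + 0.0324 + 0.0049 + 0.5329 = 0.5706
B_A = 1 / 0.5706 = 1.7525
Σp_Cᵢ² = 0.39² + 0.24² + 0.35² + 0.02² = 0.1521 + 0.0576 + 0.1225 + 0.0004 = 0.3326
B_C = 1 / 0.3326 = 3.0066
Highest B → broadest niche (most generalist): Species C (B = 3.01).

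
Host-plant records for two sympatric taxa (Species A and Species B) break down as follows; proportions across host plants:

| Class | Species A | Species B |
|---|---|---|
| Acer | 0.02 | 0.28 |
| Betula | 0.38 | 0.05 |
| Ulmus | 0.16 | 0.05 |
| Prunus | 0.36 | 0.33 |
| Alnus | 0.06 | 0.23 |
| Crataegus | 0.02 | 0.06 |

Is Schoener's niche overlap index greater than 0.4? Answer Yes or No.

Yes

Σ|p₁ᵢ − p₂ᵢ| = 0.26 + 0.33 + 0.11 + 0.03 + 0.17 + 0.04 = 0.94
D = 1 − ½ × 0.94 = 1 − 0.470 = 0.5300
D = 0.5300 > 0.4 → Yes.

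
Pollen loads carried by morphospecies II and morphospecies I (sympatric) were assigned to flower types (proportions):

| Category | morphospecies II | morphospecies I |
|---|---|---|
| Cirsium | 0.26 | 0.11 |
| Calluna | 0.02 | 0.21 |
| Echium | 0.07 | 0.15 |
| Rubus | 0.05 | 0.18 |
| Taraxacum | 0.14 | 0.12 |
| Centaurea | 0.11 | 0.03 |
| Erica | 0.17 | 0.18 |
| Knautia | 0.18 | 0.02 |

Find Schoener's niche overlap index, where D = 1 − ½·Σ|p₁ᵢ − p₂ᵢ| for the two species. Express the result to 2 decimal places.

Σ|p₁ᵢ − p₂ᵢ| = 0.15 + 0.19 + 0.08 + 0.13 + 0.02 + 0.08 + 0.01 + 0.16 = 0.82
D = 1 − ½ × 0.82 = 1 − 0.410 = 0.5900

0.59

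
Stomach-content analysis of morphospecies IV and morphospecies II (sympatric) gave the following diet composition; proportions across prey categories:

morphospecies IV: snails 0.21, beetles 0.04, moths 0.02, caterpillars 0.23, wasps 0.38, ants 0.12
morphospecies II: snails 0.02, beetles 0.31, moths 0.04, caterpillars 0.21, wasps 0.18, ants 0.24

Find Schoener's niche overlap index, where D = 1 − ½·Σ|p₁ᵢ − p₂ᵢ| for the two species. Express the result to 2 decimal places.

0.59

Σ|p₁ᵢ − p₂ᵢ| = 0.19 + 0.27 + 0.02 + 0.02 + 0.20 + 0.12 = 0.82
D = 1 − ½ × 0.82 = 1 − 0.410 = 0.5900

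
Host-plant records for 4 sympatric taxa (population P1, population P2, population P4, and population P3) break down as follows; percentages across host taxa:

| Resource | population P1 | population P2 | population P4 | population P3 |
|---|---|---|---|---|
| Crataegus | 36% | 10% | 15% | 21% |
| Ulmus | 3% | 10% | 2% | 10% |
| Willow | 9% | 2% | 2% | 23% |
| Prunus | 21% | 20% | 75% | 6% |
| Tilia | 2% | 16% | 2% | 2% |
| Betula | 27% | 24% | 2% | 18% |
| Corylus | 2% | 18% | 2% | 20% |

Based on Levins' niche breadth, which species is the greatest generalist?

Convert percentages to proportions (divide by 100).
Σp_P1ᵢ² = 0.36² + 0.03² + 0.09² + 0.21² + 0.02² + 0.27² + 0.02² = 0.1296 + 0.0009 + 0.0081 + 0.0441 + 0.0004 + 0.0729 + 0.0004 = 0.2564
B_P1 = 1 / 0.2564 = 3.9002
Σp_P2ᵢ² = 0.10² + 0.10² + 0.02² + 0.20² + 0.16² + 0.24² + 0.18² = 0.0100 + 0.0100 + 0.0004 + 0.0400 + 0.0256 + 0.0576 + 0.0324 = 0.1760
B_P2 = 1 / 0.1760 = 5.6818
Σp_P4ᵢ² = 0.15² + 0.02² + 0.02² + 0.75² + 0.02² + 0.02² + 0.02² = 0.0225 + 0.0004 + 0.0004 + 0.5625 + 0.0004 + 0.0004 + 0.0004 = 0.5870
B_P4 = 1 / 0.5870 = 1.7036
Σp_P3ᵢ² = 0.21² + 0.10² + 0.23² + 0.06² + 0.02² + 0.18² + 0.20² = 0.0441 + 0.0100 + 0.0529 + 0.0036 + 0.0004 + 0.0324 + 0.0400 = 0.1834
B_P3 = 1 / 0.1834 = 5.4526
Highest B → broadest niche (most generalist): population P2 (B = 5.68).

population P2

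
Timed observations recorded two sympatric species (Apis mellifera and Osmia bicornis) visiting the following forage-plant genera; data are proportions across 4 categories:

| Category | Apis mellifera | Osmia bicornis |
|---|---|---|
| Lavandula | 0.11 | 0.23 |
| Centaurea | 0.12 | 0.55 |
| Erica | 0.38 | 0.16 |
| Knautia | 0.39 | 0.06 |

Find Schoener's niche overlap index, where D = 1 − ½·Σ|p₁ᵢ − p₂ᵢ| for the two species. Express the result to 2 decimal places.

0.45

Σ|p₁ᵢ − p₂ᵢ| = 0.12 + 0.43 + 0.22 + 0.33 = 1.10
D = 1 − ½ × 1.10 = 1 − 0.550 = 0.4500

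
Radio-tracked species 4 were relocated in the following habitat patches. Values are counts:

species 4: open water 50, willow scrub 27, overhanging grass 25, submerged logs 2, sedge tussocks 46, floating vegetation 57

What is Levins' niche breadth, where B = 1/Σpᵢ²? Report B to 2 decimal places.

Proportions for species 4 (n=207): 50/207=0.2415, 27/207=0.1304, 25/207=0.1208, 2/207=0.0097, 46/207=0.2222, 57/207=0.2754
Σpᵢ² = 0.2415² + 0.1304² + 0.1208² + 0.0097² + 0.2222² + 0.2754² = 0.058322 + 0.017004 + 0.014593 + 0.000094 + 0.049373 + 0.075845 = 0.215231
B = 1 / 0.215231 = 4.6462

4.65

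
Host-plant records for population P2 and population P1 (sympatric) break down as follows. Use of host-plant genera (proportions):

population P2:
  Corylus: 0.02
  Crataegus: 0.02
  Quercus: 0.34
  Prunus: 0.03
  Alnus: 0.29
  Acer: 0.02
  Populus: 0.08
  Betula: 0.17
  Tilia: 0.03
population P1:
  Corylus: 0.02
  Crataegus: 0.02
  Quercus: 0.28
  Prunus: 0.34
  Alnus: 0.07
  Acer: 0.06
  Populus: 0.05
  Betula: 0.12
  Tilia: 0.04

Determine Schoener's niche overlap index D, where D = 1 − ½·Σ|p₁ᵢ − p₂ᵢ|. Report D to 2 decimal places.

0.64

Σ|p₁ᵢ − p₂ᵢ| = 0.00 + 0.00 + 0.06 + 0.31 + 0.22 + 0.04 + 0.03 + 0.05 + 0.01 = 0.72
D = 1 − ½ × 0.72 = 1 − 0.360 = 0.6400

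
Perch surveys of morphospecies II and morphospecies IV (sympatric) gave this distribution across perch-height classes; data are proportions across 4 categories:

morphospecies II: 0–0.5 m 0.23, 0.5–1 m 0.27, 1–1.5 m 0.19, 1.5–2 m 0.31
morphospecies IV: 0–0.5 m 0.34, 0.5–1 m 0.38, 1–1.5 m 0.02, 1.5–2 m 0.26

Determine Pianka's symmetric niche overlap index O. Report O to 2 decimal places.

0.91

Σ p₁ᵢp₂ᵢ = 0.0782 + 0.1026 + 0.0038 + 0.0806 = 0.2652
Σp_1ᵢ² = 0.23² + 0.27² + 0.19² + 0.31² = 0.0529 + 0.0729 + 0.0361 + 0.0961 = 0.2580
Σp_2ᵢ² = 0.34² + 0.38² + 0.02² + 0.26² = 0.1156 + 0.1444 + 0.0004 + 0.0676 = 0.3280
O = 0.2652 / √(0.2580 × 0.3280) = 0.2652 / 0.29090 = 0.9117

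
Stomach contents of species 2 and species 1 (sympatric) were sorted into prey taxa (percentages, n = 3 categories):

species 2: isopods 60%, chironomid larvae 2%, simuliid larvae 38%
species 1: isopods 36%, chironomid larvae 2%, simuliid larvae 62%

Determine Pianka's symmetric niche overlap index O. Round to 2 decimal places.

0.89

Convert percentages to proportions (divide by 100).
Σ p₁ᵢp₂ᵢ = 0.2160 + 0.0004 + 0.2356 = 0.4520
Σp_1ᵢ² = 0.60² + 0.02² + 0.38² = 0.3600 + 0.0004 + 0.1444 = 0.5048
Σp_2ᵢ² = 0.36² + 0.02² + 0.62² = 0.1296 + 0.0004 + 0.3844 = 0.5144
O = 0.4520 / √(0.5048 × 0.5144) = 0.4520 / 0.50958 = 0.8870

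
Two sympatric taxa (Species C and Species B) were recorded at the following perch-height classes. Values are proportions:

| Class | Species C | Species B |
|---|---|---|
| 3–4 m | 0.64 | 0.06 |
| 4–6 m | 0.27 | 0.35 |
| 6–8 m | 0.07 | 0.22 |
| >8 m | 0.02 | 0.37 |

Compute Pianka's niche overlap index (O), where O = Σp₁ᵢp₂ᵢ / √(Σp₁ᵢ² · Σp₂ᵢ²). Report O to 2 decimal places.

Σ p₁ᵢp₂ᵢ = 0.0384 + 0.0945 + 0.0154 + 0.0074 = 0.1557
Σp_1ᵢ² = 0.64² + 0.27² + 0.07² + 0.02² = 0.4096 + 0.0729 + 0.0049 + 0.0004 = 0.4878
Σp_2ᵢ² = 0.06² + 0.35² + 0.22² + 0.37² = 0.0036 + 0.1225 + 0.0484 + 0.1369 = 0.3114
O = 0.1557 / √(0.4878 × 0.3114) = 0.1557 / 0.38974 = 0.3995

0.40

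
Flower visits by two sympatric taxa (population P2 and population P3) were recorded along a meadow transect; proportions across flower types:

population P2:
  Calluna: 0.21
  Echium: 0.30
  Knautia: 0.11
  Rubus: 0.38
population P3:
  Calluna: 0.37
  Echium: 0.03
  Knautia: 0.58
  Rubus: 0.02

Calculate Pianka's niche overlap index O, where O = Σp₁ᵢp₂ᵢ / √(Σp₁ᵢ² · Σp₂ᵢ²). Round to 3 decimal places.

Σ p₁ᵢp₂ᵢ = 0.0777 + 0.0090 + 0.0638 + 0.0076 = 0.1581
Σp_1ᵢ² = 0.21² + 0.30² + 0.11² + 0.38² = 0.0441 + 0.0900 + 0.0121 + 0.1444 = 0.2906
Σp_2ᵢ² = 0.37² + 0.03² + 0.58² + 0.02² = 0.1369 + 0.0009 + 0.3364 + 0.0004 = 0.4746
O = 0.1581 / √(0.2906 × 0.4746) = 0.1581 / 0.371374 = 0.42572

0.426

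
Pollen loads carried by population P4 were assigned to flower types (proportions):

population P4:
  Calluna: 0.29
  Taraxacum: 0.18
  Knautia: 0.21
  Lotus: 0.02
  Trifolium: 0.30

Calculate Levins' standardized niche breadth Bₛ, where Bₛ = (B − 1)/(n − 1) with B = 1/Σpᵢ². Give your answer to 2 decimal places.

Σpᵢ² = 0.29² + 0.18² + 0.21² + 0.02² + 0.30² = 0.0841 + 0.0324 + 0.0441 + 0.0004 + 0.0900 = 0.2510
B = 1 / 0.2510 = 3.9841
Bₛ = (B − 1)/(n − 1) = (3.9841 − 1)/(5 − 1) = 2.9841/4 = 0.7460

0.75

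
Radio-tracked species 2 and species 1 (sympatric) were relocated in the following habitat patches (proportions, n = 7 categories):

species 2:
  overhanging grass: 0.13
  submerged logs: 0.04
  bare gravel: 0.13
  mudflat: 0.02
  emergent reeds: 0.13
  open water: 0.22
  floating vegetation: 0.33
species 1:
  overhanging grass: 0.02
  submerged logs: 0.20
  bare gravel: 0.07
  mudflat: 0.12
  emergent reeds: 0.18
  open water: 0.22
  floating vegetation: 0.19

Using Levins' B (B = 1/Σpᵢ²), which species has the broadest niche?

species 1

Σp_2ᵢ² = 0.13² + 0.04² + 0.13² + 0.02² + 0.13² + 0.22² + 0.33² = 0.0169 + 0.0016 + 0.0169 + 0.0004 + 0.0169 + 0.0484 + 0.1089 = 0.2100
B_2 = 1 / 0.2100 = 4.7619
Σp_1ᵢ² = 0.02² + 0.20² + 0.07² + 0.12² + 0.18² + 0.22² + 0.19² = 0.0004 + 0.0400 + 0.0049 + 0.0144 + 0.0324 + 0.0484 + 0.0361 = 0.1766
B_1 = 1 / 0.1766 = 5.6625
Highest B → broadest niche (most generalist): species 1 (B = 5.66).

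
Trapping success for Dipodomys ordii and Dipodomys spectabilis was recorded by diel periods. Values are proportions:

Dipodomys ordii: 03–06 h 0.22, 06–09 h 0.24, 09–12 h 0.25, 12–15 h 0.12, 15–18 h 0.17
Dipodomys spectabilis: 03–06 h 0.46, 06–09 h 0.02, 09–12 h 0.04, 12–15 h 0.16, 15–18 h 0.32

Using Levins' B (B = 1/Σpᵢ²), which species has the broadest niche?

Σp_ordiᵢ² = 0.22² + 0.24² + 0.25² + 0.12² + 0.17² = 0.0484 + 0.0576 + 0.0625 + 0.0144 + 0.0289 = 0.2118
B_ordi = 1 / 0.2118 = 4.7214
Σp_specᵢ² = 0.46² + 0.02² + 0.04² + 0.16² + 0.32² = 0.2116 + 0.0004 + 0.0016 + 0.0256 + 0.1024 = 0.3416
B_spec = 1 / 0.3416 = 2.9274
Highest B → broadest niche (most generalist): Dipodomys ordii (B = 4.72).

Dipodomys ordii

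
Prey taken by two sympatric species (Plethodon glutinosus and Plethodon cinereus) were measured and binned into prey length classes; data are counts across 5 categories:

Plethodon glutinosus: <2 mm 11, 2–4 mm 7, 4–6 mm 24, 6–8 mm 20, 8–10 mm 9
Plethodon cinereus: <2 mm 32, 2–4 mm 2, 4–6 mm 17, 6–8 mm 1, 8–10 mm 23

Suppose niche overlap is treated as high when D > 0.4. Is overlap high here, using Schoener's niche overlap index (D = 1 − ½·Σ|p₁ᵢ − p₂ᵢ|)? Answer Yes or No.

Yes

Proportions for Plethodon glutinosus (n=71): 11/71=0.1549, 7/71=0.0986, 24/71=0.3380, 20/71=0.2817, 9/71=0.1268
Proportions for Plethodon cinereus (n=75): 32/75=0.4267, 2/75=0.0267, 17/75=0.2267, 1/75=0.0133, 23/75=0.3067
Σ|p₁ᵢ − p₂ᵢ| = 0.2718 + 0.0719 + 0.1113 + 0.2684 + 0.1799 = 0.9033
D = 1 − ½ × 0.9033 = 1 − 0.45165 = 0.54835
D = 0.54835 > 0.4 → Yes.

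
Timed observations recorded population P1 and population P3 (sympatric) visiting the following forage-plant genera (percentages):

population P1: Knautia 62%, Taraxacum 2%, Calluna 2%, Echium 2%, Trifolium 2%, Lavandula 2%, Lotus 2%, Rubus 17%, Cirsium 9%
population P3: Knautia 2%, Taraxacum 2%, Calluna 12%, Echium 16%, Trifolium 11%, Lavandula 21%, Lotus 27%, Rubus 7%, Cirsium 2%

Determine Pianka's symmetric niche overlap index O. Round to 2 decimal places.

Convert percentages to proportions (divide by 100).
Σ p₁ᵢp₂ᵢ = 0.0124 + 0.0004 + 0.0024 + 0.0032 + 0.0022 + 0.0042 + 0.0054 + 0.0119 + 0.0018 = 0.0439
Σp_1ᵢ² = 0.62² + 0.02² + 0.02² + 0.02² + 0.02² + 0.02² + 0.02² + 0.17² + 0.09² = 0.3844 + 0.0004 + 0.0004 + 0.0004 + 0.0004 + 0.0004 + 0.0004 + 0.0289 + 0.0081 = 0.4238
Σp_2ᵢ² = 0.02² + 0.02² + 0.12² + 0.16² + 0.11² + 0.21² + 0.27² + 0.07² + 0.02² = 0.0004 + 0.0004 + 0.0144 + 0.0256 + 0.0121 + 0.0441 + 0.0729 + 0.0049 + 0.0004 = 0.1752
O = 0.0439 / √(0.4238 × 0.1752) = 0.0439 / 0.27249 = 0.1611

0.16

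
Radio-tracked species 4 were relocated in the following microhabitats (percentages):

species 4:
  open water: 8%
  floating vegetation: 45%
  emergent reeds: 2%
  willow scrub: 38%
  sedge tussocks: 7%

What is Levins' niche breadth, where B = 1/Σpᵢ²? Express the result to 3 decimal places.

2.789

Convert percentages to proportions (divide by 100).
Σpᵢ² = 0.08² + 0.45² + 0.02² + 0.38² + 0.07² = 0.0064 + 0.2025 + 0.0004 + 0.1444 + 0.0049 = 0.3586
B = 1 / 0.3586 = 2.78862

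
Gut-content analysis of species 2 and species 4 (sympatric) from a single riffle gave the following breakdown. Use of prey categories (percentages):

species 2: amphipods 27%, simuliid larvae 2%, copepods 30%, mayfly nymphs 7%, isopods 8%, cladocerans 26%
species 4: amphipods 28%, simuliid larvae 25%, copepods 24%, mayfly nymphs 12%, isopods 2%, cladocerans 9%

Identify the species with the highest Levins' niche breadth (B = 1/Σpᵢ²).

Convert percentages to proportions (divide by 100).
Σp_2ᵢ² = 0.27² + 0.02² + 0.30² + 0.07² + 0.08² + 0.26² = 0.0729 + 0.0004 + 0.0900 + 0.0049 + 0.0064 + 0.0676 = 0.2422
B_2 = 1 / 0.2422 = 4.1288
Σp_4ᵢ² = 0.28² + 0.25² + 0.24² + 0.12² + 0.02² + 0.09² = 0.0784 + 0.0625 + 0.0576 + 0.0144 + 0.0004 + 0.0081 = 0.2214
B_4 = 1 / 0.2214 = 4.5167
Highest B → broadest niche (most generalist): species 4 (B = 4.52).

species 4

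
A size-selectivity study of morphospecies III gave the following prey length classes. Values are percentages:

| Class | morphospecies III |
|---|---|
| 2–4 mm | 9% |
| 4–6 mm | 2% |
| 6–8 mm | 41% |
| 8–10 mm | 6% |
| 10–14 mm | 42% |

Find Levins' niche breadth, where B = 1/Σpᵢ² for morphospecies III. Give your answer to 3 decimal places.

2.804

Convert percentages to proportions (divide by 100).
Σpᵢ² = 0.09² + 0.02² + 0.41² + 0.06² + 0.42² = 0.0081 + 0.0004 + 0.1681 + 0.0036 + 0.1764 = 0.3566
B = 1 / 0.3566 = 2.80426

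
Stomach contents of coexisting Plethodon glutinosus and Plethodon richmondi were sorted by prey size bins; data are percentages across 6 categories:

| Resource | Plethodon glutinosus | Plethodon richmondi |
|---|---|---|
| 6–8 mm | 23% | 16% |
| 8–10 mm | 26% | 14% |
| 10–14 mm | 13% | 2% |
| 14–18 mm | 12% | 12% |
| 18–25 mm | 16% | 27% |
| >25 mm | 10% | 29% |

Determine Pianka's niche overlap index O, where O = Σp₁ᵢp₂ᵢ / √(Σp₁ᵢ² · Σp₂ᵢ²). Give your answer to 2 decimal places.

0.81

Convert percentages to proportions (divide by 100).
Σ p₁ᵢp₂ᵢ = 0.0368 + 0.0364 + 0.0026 + 0.0144 + 0.0432 + 0.0290 = 0.1624
Σp_1ᵢ² = 0.23² + 0.26² + 0.13² + 0.12² + 0.16² + 0.10² = 0.0529 + 0.0676 + 0.0169 + 0.0144 + 0.0256 + 0.0100 = 0.1874
Σp_2ᵢ² = 0.16² + 0.14² + 0.02² + 0.12² + 0.27² + 0.29² = 0.0256 + 0.0196 + 0.0004 + 0.0144 + 0.0729 + 0.0841 = 0.2170
O = 0.1624 / √(0.1874 × 0.2170) = 0.1624 / 0.20166 = 0.8053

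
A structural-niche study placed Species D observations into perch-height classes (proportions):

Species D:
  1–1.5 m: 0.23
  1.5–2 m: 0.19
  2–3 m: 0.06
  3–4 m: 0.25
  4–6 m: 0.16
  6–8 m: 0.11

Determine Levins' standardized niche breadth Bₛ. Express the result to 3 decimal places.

Σpᵢ² = 0.23² + 0.19² + 0.06² + 0.25² + 0.16² + 0.11² = 0.0529 + 0.0361 + 0.0036 + 0.0625 + 0.0256 + 0.0121 = 0.1928
B = 1 / 0.1928 = 5.18672
Bₛ = (B − 1)/(n − 1) = (5.18672 − 1)/(6 − 1) = 4.18672/5 = 0.83734

0.837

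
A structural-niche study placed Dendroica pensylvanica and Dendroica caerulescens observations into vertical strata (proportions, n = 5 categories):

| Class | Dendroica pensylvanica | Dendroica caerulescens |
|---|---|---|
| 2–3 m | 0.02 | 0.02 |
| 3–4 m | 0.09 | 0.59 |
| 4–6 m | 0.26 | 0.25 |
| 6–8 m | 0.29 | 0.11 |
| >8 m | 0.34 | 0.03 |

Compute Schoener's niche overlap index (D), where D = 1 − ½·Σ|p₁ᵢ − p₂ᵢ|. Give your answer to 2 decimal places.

0.50

Σ|p₁ᵢ − p₂ᵢ| = 0.00 + 0.50 + 0.01 + 0.18 + 0.31 = 1.00
D = 1 − ½ × 1.00 = 1 − 0.500 = 0.5000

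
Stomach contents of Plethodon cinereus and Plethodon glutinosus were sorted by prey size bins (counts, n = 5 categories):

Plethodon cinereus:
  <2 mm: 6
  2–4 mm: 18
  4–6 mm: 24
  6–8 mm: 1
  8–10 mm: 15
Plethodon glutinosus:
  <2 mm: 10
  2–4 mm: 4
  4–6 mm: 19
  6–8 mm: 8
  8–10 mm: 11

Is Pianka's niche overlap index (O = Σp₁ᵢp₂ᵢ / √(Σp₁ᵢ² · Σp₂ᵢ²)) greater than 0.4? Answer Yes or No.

Yes

Proportions for Plethodon cinereus (n=64): 6/64=0.0938, 18/64=0.2813, 24/64=0.3750, 1/64=0.0156, 15/64=0.2344
Proportions for Plethodon glutinosus (n=52): 10/52=0.1923, 4/52=0.0769, 19/52=0.3654, 8/52=0.1538, 11/52=0.2115
Σ p₁ᵢp₂ᵢ = 0.018038 + 0.021632 + 0.137025 + 0.002399 + 0.049576 = 0.228670
Σp_1ᵢ² = 0.0938² + 0.2813² + 0.3750² + 0.0156² + 0.2344² = 0.008798 + 0.079130 + 0.140625 + 0.000243 + 0.054943 = 0.283739
Σp_2ᵢ² = 0.1923² + 0.0769² + 0.3654² + 0.1538² + 0.2115² = 0.036979 + 0.005914 + 0.133517 + 0.023654 + 0.044732 = 0.244796
O = 0.228670 / √(0.283739 × 0.244796) = 0.228670 / 0.2635492 = 0.8677
O = 0.8677 > 0.4 → Yes.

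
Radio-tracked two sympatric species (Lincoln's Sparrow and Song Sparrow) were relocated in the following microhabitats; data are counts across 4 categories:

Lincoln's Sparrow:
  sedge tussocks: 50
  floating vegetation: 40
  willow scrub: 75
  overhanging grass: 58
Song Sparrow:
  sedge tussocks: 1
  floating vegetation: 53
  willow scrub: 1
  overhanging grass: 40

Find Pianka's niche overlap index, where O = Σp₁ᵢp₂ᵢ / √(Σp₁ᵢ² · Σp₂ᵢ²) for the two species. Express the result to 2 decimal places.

Proportions for Lincoln's Sparrow (n=223): 50/223=0.2242, 40/223=0.1794, 75/223=0.3363, 58/223=0.2601
Proportions for Song Sparrow (n=95): 1/95=0.0105, 53/95=0.5579, 1/95=0.0105, 40/95=0.4211
Σ p₁ᵢp₂ᵢ = 0.002354 + 0.100087 + 0.003531 + 0.109528 = 0.215500
Σp_1ᵢ² = 0.2242² + 0.1794² + 0.3363² + 0.2601² = 0.050266 + 0.032184 + 0.113098 + 0.067652 = 0.263200
Σp_2ᵢ² = 0.0105² + 0.5579² + 0.0105² + 0.4211² = 0.000110 + 0.311252 + 0.000110 + 0.177325 = 0.488797
O = 0.215500 / √(0.263200 × 0.488797) = 0.215500 / 0.3586800 = 0.6008

0.60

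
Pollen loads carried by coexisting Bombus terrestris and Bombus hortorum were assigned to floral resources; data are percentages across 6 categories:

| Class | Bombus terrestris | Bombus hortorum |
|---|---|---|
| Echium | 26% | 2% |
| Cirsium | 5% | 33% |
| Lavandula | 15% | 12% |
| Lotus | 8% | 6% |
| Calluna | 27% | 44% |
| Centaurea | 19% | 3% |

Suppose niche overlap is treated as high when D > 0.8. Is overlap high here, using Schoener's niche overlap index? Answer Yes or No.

Convert percentages to proportions (divide by 100).
Σ|p₁ᵢ − p₂ᵢ| = 0.24 + 0.28 + 0.03 + 0.02 + 0.17 + 0.16 = 0.90
D = 1 − ½ × 0.90 = 1 − 0.450 = 0.5500
D = 0.5500 < 0.8 → No.

No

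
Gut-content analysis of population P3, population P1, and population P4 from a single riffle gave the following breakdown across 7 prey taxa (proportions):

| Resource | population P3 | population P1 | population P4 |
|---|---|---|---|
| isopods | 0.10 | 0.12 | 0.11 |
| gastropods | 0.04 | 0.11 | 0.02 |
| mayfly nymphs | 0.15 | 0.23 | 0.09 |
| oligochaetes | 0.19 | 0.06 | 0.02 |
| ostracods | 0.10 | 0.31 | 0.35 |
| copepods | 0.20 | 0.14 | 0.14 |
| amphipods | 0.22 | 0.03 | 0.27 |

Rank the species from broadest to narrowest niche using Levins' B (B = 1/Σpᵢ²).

Σp_P3ᵢ² = 0.10² + 0.04² + 0.15² + 0.19² + 0.10² + 0.20² + 0.22² = 0.0100 + 0.0016 + 0.0225 + 0.0361 + 0.0100 + 0.0400 + 0.0484 = 0.1686
B_P3 = 1 / 0.1686 = 5.9312
Σp_P1ᵢ² = 0.12² + 0.11² + 0.23² + 0.06² + 0.31² + 0.14² + 0.03² = 0.0144 + 0.0121 + 0.0529 + 0.0036 + 0.0961 + 0.0196 + 0.0009 = 0.1996
B_P1 = 1 / 0.1996 = 5.0100
Σp_P4ᵢ² = 0.11² + 0.02² + 0.09² + 0.02² + 0.35² + 0.14² + 0.27² = 0.0121 + 0.0004 + 0.0081 + 0.0004 + 0.1225 + 0.0196 + 0.0729 = 0.2360
B_P4 = 1 / 0.2360 = 4.2373
Ranking by B (broadest → narrowest): population P3 (5.93) > population P1 (5.01) > population P4 (4.24)

population P3 > population P1 > population P4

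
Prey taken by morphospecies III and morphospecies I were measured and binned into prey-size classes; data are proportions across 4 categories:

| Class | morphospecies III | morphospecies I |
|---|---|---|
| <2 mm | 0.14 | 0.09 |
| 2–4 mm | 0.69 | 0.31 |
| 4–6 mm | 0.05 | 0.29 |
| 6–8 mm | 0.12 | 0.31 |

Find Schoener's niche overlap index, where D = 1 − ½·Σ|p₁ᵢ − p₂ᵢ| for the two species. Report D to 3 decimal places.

0.570

Σ|p₁ᵢ − p₂ᵢ| = 0.05 + 0.38 + 0.24 + 0.19 = 0.86
D = 1 − ½ × 0.86 = 1 − 0.430 = 0.57000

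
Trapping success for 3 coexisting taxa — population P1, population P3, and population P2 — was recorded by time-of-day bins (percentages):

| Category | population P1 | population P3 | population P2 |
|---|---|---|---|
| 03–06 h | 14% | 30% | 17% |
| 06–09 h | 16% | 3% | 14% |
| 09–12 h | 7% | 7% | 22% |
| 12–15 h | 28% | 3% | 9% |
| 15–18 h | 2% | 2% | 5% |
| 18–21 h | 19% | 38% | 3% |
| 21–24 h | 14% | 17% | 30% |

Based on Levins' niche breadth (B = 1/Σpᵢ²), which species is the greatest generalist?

population P1

Convert percentages to proportions (divide by 100).
Σp_P1ᵢ² = 0.14² + 0.16² + 0.07² + 0.28² + 0.02² + 0.19² + 0.14² = 0.0196 + 0.0256 + 0.0049 + 0.0784 + 0.0004 + 0.0361 + 0.0196 = 0.1846
B_P1 = 1 / 0.1846 = 5.4171
Σp_P3ᵢ² = 0.30² + 0.03² + 0.07² + 0.03² + 0.02² + 0.38² + 0.17² = 0.0900 + 0.0009 + 0.0049 + 0.0009 + 0.0004 + 0.1444 + 0.0289 = 0.2704
B_P3 = 1 / 0.2704 = 3.6982
Σp_P2ᵢ² = 0.17² + 0.14² + 0.22² + 0.09² + 0.05² + 0.03² + 0.30² = 0.0289 + 0.0196 + 0.0484 + 0.0081 + 0.0025 + 0.0009 + 0.0900 = 0.1984
B_P2 = 1 / 0.1984 = 5.0403
Highest B → broadest niche (most generalist): population P1 (B = 5.42).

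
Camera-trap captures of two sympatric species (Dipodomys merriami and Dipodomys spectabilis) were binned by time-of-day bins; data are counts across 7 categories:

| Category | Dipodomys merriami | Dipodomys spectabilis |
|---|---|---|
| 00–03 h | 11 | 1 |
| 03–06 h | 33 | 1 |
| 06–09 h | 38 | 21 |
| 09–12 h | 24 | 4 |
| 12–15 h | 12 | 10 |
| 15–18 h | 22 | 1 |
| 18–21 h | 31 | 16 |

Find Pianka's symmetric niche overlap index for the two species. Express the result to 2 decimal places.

Proportions for Dipodomys merriami (n=171): 11/171=0.0643, 33/171=0.1930, 38/171=0.2222, 24/171=0.1404, 12/171=0.0702, 22/171=0.1287, 31/171=0.1813
Proportions for Dipodomys spectabilis (n=54): 1/54=0.0185, 1/54=0.0185, 21/54=0.3889, 4/54=0.0741, 10/54=0.1852, 1/54=0.0185, 16/54=0.2963
Σ p₁ᵢp₂ᵢ = 0.001190 + 0.003571 + 0.086414 + 0.010404 + 0.013001 + 0.002381 + 0.053719 = 0.170680
Σp_1ᵢ² = 0.0643² + 0.1930² + 0.2222² + 0.1404² + 0.0702² + 0.1287² + 0.1813² = 0.004134 + 0.037249 + 0.049373 + 0.019712 + 0.004928 + 0.016564 + 0.032870 = 0.164830
Σp_2ᵢ² = 0.0185² + 0.0185² + 0.3889² + 0.0741² + 0.1852² + 0.0185² + 0.2963² = 0.000342 + 0.000342 + 0.151243 + 0.005491 + 0.034299 + 0.000342 + 0.087794 = 0.279853
O = 0.170680 / √(0.164830 × 0.279853) = 0.170680 / 0.2147747 = 0.7947

0.79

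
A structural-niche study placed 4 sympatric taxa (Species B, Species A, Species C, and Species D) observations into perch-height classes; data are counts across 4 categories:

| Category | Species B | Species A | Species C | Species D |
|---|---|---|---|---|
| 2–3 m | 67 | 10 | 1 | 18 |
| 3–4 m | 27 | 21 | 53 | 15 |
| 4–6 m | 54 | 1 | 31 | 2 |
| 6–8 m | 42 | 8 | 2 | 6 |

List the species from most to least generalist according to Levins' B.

Species B > Species D > Species A > Species C

Proportions for Species B (n=190): 67/190=0.3526, 27/190=0.1421, 54/190=0.2842, 42/190=0.2211
Proportions for Species A (n=40): 10/40=0.2500, 21/40=0.5250, 1/40=0.0250, 8/40=0.2000
Proportions for Species C (n=87): 1/87=0.0115, 53/87=0.6092, 31/87=0.3563, 2/87=0.0230
Proportions for Species D (n=41): 18/41=0.4390, 15/41=0.3659, 2/41=0.0488, 6/41=0.1463
Σp_Bᵢ² = 0.3526² + 0.1421² + 0.2842² + 0.2211² = 0.124327 + 0.020192 + 0.080770 + 0.048885 = 0.274174
B_B = 1 / 0.274174 = 3.6473
Σp_Aᵢ² = 0.2500² + 0.5250² + 0.0250² + 0.2000² = 0.062500 + 0.275625 + 0.000625 + 0.040000 = 0.378750
B_A = 1 / 0.378750 = 2.6403
Σp_Cᵢ² = 0.0115² + 0.6092² + 0.3563² + 0.0230² = 0.000132 + 0.371125 + 0.126950 + 0.000529 = 0.498736
B_C = 1 / 0.498736 = 2.0051
Σp_Dᵢ² = 0.4390² + 0.3659² + 0.0488² + 0.1463² = 0.192721 + 0.133883 + 0.002381 + 0.021404 = 0.350389
B_D = 1 / 0.350389 = 2.8540
Ranking by B (broadest → narrowest): Species B (3.65) > Species D (2.85) > Species A (2.64) > Species C (2.01)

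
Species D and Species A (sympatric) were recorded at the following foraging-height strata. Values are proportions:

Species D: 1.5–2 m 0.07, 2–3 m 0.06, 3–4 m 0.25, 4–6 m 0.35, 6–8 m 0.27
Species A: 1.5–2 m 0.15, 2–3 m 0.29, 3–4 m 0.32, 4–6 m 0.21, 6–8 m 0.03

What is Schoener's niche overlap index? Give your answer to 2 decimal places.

0.62

Σ|p₁ᵢ − p₂ᵢ| = 0.08 + 0.23 + 0.07 + 0.14 + 0.24 = 0.76
D = 1 − ½ × 0.76 = 1 − 0.380 = 0.6200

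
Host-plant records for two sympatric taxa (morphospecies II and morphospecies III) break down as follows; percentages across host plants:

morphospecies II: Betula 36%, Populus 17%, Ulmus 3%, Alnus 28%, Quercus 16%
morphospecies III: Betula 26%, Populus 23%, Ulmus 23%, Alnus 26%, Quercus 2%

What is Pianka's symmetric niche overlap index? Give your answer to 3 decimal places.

0.855

Convert percentages to proportions (divide by 100).
Σ p₁ᵢp₂ᵢ = 0.0936 + 0.0391 + 0.0069 + 0.0728 + 0.0032 = 0.2156
Σp_1ᵢ² = 0.36² + 0.17² + 0.03² + 0.28² + 0.16² = 0.1296 + 0.0289 + 0.0009 + 0.0784 + 0.0256 = 0.2634
Σp_2ᵢ² = 0.26² + 0.23² + 0.23² + 0.26² + 0.02² = 0.0676 + 0.0529 + 0.0529 + 0.0676 + 0.0004 = 0.2414
O = 0.2156 / √(0.2634 × 0.2414) = 0.2156 / 0.252160 = 0.85501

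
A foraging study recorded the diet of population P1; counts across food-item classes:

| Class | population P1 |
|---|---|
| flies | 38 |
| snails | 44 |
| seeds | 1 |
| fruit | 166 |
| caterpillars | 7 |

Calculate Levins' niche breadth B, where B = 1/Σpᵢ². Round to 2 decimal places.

Proportions for population P1 (n=256): 38/256=0.1484, 44/256=0.1719, 1/256=0.0039, 166/256=0.6484, 7/256=0.0273
Σpᵢ² = 0.1484² + 0.1719² + 0.0039² + 0.6484² + 0.0273² = 0.022023 + 0.029550 + 0.000015 + 0.420423 + 0.000745 = 0.472756
B = 1 / 0.472756 = 2.1153

2.12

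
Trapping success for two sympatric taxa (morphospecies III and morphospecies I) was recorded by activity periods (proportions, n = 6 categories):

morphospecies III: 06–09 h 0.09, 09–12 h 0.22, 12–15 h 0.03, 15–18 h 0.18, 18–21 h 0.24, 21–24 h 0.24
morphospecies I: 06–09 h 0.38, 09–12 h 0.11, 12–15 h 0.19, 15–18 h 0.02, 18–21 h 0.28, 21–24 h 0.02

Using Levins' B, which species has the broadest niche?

morphospecies III

Σp_IIIᵢ² = 0.09² + 0.22² + 0.03² + 0.18² + 0.24² + 0.24² = 0.0081 + 0.0484 + 0.0009 + 0.0324 + 0.0576 + 0.0576 = 0.2050
B_III = 1 / 0.2050 = 4.8780
Σp_Iᵢ² = 0.38² + 0.11² + 0.19² + 0.02² + 0.28² + 0.02² = 0.1444 + 0.0121 + 0.0361 + 0.0004 + 0.0784 + 0.0004 = 0.2718
B_I = 1 / 0.2718 = 3.6792
Highest B → broadest niche (most generalist): morphospecies III (B = 4.88).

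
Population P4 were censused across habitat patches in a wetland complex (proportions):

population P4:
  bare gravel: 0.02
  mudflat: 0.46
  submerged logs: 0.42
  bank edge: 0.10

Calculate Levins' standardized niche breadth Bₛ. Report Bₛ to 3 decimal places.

0.503

Σpᵢ² = 0.02² + 0.46² + 0.42² + 0.10² = 0.0004 + 0.2116 + 0.1764 + 0.0100 = 0.3984
B = 1 / 0.3984 = 2.51004
Bₛ = (B − 1)/(n − 1) = (2.51004 − 1)/(4 − 1) = 1.51004/3 = 0.50335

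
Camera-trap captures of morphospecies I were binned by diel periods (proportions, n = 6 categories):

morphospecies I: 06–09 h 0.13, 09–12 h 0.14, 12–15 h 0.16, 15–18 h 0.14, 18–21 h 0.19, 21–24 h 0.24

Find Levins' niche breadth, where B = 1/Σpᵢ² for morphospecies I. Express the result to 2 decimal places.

5.70

Σpᵢ² = 0.13² + 0.14² + 0.16² + 0.14² + 0.19² + 0.24² = 0.0169 + 0.0196 + 0.0256 + 0.0196 + 0.0361 + 0.0576 = 0.1754
B = 1 / 0.1754 = 5.7013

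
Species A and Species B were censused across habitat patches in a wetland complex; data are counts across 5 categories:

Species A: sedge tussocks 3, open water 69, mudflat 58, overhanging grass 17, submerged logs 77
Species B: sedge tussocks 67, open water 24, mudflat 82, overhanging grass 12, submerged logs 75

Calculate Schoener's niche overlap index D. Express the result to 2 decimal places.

0.70

Proportions for Species A (n=224): 3/224=0.0134, 69/224=0.3080, 58/224=0.2589, 17/224=0.0759, 77/224=0.3438
Proportions for Species B (n=260): 67/260=0.2577, 24/260=0.0923, 82/260=0.3154, 12/260=0.0462, 75/260=0.2885
Σ|p₁ᵢ − p₂ᵢ| = 0.2443 + 0.2157 + 0.0565 + 0.0297 + 0.0553 = 0.6015
D = 1 − ½ × 0.6015 = 1 − 0.30075 = 0.69925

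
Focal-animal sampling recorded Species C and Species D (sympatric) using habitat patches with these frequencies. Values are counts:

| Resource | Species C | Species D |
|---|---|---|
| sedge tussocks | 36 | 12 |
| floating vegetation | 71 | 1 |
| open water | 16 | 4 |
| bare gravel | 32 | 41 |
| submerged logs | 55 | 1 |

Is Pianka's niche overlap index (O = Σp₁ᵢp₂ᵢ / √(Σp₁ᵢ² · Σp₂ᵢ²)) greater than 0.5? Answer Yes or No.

Proportions for Species C (n=210): 36/210=0.1714, 71/210=0.3381, 16/210=0.0762, 32/210=0.1524, 55/210=0.2619
Proportions for Species D (n=59): 12/59=0.2034, 1/59=0.0169, 4/59=0.0678, 41/59=0.6949, 1/59=0.0169
Σ p₁ᵢp₂ᵢ = 0.034863 + 0.005714 + 0.005166 + 0.105903 + 0.004426 = 0.156072
Σp_1ᵢ² = 0.1714² + 0.3381² + 0.0762² + 0.1524² + 0.2619² = 0.029378 + 0.114312 + 0.005806 + 0.023226 + 0.068592 = 0.241314
Σp_2ᵢ² = 0.2034² + 0.0169² + 0.0678² + 0.6949² + 0.0169² = 0.041372 + 0.000286 + 0.004597 + 0.482886 + 0.000286 = 0.529427
O = 0.156072 / √(0.241314 × 0.529427) = 0.156072 / 0.3574327 = 0.4366
O = 0.4366 < 0.5 → No.

No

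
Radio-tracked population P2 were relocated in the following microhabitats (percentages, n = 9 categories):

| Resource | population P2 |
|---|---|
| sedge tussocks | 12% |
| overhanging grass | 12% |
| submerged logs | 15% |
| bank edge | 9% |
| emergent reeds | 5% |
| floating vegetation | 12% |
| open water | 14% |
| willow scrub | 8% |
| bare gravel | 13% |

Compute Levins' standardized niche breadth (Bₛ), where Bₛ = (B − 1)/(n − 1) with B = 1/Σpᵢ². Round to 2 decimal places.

0.92

Convert percentages to proportions (divide by 100).
Σpᵢ² = 0.12² + 0.12² + 0.15² + 0.09² + 0.05² + 0.12² + 0.14² + 0.08² + 0.13² = 0.0144 + 0.0144 + 0.0225 + 0.0081 + 0.0025 + 0.0144 + 0.0196 + 0.0064 + 0.0169 = 0.1192
B = 1 / 0.1192 = 8.3893
Bₛ = (B − 1)/(n − 1) = (8.3893 − 1)/(9 − 1) = 7.3893/8 = 0.9237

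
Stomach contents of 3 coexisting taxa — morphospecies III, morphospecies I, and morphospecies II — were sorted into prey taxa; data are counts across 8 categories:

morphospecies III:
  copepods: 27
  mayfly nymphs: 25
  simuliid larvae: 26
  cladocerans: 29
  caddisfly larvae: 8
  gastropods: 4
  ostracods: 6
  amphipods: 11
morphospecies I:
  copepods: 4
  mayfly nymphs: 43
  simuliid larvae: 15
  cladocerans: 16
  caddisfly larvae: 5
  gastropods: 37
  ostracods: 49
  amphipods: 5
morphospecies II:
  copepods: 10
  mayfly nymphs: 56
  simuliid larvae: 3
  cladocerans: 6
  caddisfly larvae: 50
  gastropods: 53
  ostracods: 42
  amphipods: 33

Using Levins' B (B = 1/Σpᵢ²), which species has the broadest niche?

Proportions for morphospecies III (n=136): 27/136=0.1985, 25/136=0.1838, 26/136=0.1912, 29/136=0.2132, 8/136=0.0588, 4/136=0.0294, 6/136=0.0441, 11/136=0.0809
Proportions for morphospecies I (n=174): 4/174=0.0230, 43/174=0.2471, 15/174=0.0862, 16/174=0.0920, 5/174=0.0287, 37/174=0.2126, 49/174=0.2816, 5/174=0.0287
Proportions for morphospecies II (n=253): 10/253=0.0395, 56/253=0.2213, 3/253=0.0119, 6/253=0.0237, 50/253=0.1976, 53/253=0.2095, 42/253=0.1660, 33/253=0.1304
Σp_IIIᵢ² = 0.1985² + 0.1838² + 0.1912² + 0.2132² + 0.0588² + 0.0294² + 0.0441² + 0.0809² = 0.039402 + 0.033782 + 0.036557 + 0.045454 + 0.003457 + 0.000864 + 0.001945 + 0.006545 = 0.168006
B_III = 1 / 0.168006 = 5.9522
Σp_Iᵢ² = 0.0230² + 0.2471² + 0.0862² + 0.0920² + 0.0287² + 0.2126² + 0.2816² + 0.0287² = 0.000529 + 0.061058 + 0.007430 + 0.008464 + 0.000824 + 0.045199 + 0.079299 + 0.000824 = 0.203627
B_I = 1 / 0.203627 = 4.9109
Σp_IIᵢ² = 0.0395² + 0.2213² + 0.0119² + 0.0237² + 0.1976² + 0.2095² + 0.1660² + 0.1304² = 0.001560 + 0.048974 + 0.000142 + 0.000562 + 0.039046 + 0.043890 + 0.027556 + 0.017004 = 0.178734
B_II = 1 / 0.178734 = 5.5949
Highest B → broadest niche (most generalist): morphospecies III (B = 5.95).

morphospecies III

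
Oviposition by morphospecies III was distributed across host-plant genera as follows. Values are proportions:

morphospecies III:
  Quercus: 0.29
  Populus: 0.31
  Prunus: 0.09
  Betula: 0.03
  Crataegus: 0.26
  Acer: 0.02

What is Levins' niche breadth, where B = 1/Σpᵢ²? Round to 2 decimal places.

3.89

Σpᵢ² = 0.29² + 0.31² + 0.09² + 0.03² + 0.26² + 0.02² = 0.0841 + 0.0961 + 0.0081 + 0.0009 + 0.0676 + 0.0004 = 0.2572
B = 1 / 0.2572 = 3.8880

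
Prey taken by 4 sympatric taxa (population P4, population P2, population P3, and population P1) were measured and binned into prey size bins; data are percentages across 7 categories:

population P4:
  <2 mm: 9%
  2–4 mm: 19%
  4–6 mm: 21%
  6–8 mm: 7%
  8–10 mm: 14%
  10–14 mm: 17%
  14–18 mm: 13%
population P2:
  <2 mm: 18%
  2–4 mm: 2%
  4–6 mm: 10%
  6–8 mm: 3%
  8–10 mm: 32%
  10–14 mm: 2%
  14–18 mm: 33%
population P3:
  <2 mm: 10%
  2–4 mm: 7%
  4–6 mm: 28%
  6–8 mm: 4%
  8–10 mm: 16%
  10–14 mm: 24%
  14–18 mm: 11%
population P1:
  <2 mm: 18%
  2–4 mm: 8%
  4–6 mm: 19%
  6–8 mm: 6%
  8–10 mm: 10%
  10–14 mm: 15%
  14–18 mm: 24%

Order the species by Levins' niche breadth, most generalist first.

population P4 > population P1 > population P3 > population P2

Convert percentages to proportions (divide by 100).
Σp_P4ᵢ² = 0.09² + 0.19² + 0.21² + 0.07² + 0.14² + 0.17² + 0.13² = 0.0081 + 0.0361 + 0.0441 + 0.0049 + 0.0196 + 0.0289 + 0.0169 = 0.1586
B_P4 = 1 / 0.1586 = 6.3052
Σp_P2ᵢ² = 0.18² + 0.02² + 0.10² + 0.03² + 0.32² + 0.02² + 0.33² = 0.0324 + 0.0004 + 0.0100 + 0.0009 + 0.1024 + 0.0004 + 0.1089 = 0.2554
B_P2 = 1 / 0.2554 = 3.9154
Σp_P3ᵢ² = 0.10² + 0.07² + 0.28² + 0.04² + 0.16² + 0.24² + 0.11² = 0.0100 + 0.0049 + 0.0784 + 0.0016 + 0.0256 + 0.0576 + 0.0121 = 0.1902
B_P3 = 1 / 0.1902 = 5.2576
Σp_P1ᵢ² = 0.18² + 0.08² + 0.19² + 0.06² + 0.10² + 0.15² + 0.24² = 0.0324 + 0.0064 + 0.0361 + 0.0036 + 0.0100 + 0.0225 + 0.0576 = 0.1686
B_P1 = 1 / 0.1686 = 5.9312
Ranking by B (broadest → narrowest): population P4 (6.31) > population P1 (5.93) > population P3 (5.26) > population P2 (3.92)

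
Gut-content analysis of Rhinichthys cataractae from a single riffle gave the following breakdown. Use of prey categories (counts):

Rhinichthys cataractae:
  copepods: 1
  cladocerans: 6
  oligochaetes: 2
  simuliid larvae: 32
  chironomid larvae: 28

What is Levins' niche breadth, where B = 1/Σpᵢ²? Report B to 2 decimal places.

Proportions for Rhinichthys cataractae (n=69): 1/69=0.0145, 6/69=0.0870, 2/69=0.0290, 32/69=0.4638, 28/69=0.4058
Σpᵢ² = 0.0145² + 0.0870² + 0.0290² + 0.4638² + 0.4058² = 0.000210 + 0.007569 + 0.000841 + 0.215110 + 0.164674 = 0.388404
B = 1 / 0.388404 = 2.5746

2.57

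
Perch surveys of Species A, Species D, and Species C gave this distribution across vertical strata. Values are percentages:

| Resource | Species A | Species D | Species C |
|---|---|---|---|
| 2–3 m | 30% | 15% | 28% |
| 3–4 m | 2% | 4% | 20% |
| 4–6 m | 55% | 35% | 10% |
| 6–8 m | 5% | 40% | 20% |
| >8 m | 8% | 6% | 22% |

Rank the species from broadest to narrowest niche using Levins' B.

Convert percentages to proportions (divide by 100).
Σp_Aᵢ² = 0.30² + 0.02² + 0.55² + 0.05² + 0.08² = 0.0900 + 0.0004 + 0.3025 + 0.0025 + 0.0064 = 0.4018
B_A = 1 / 0.4018 = 2.4888
Σp_Dᵢ² = 0.15² + 0.04² + 0.35² + 0.40² + 0.06² = 0.0225 + 0.0016 + 0.1225 + 0.1600 + 0.0036 = 0.3102
B_D = 1 / 0.3102 = 3.2237
Σp_Cᵢ² = 0.28² + 0.20² + 0.10² + 0.20² + 0.22² = 0.0784 + 0.0400 + 0.0100 + 0.0400 + 0.0484 = 0.2168
B_C = 1 / 0.2168 = 4.6125
Ranking by B (broadest → narrowest): Species C (4.61) > Species D (3.22) > Species A (2.49)

Species C > Species D > Species A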